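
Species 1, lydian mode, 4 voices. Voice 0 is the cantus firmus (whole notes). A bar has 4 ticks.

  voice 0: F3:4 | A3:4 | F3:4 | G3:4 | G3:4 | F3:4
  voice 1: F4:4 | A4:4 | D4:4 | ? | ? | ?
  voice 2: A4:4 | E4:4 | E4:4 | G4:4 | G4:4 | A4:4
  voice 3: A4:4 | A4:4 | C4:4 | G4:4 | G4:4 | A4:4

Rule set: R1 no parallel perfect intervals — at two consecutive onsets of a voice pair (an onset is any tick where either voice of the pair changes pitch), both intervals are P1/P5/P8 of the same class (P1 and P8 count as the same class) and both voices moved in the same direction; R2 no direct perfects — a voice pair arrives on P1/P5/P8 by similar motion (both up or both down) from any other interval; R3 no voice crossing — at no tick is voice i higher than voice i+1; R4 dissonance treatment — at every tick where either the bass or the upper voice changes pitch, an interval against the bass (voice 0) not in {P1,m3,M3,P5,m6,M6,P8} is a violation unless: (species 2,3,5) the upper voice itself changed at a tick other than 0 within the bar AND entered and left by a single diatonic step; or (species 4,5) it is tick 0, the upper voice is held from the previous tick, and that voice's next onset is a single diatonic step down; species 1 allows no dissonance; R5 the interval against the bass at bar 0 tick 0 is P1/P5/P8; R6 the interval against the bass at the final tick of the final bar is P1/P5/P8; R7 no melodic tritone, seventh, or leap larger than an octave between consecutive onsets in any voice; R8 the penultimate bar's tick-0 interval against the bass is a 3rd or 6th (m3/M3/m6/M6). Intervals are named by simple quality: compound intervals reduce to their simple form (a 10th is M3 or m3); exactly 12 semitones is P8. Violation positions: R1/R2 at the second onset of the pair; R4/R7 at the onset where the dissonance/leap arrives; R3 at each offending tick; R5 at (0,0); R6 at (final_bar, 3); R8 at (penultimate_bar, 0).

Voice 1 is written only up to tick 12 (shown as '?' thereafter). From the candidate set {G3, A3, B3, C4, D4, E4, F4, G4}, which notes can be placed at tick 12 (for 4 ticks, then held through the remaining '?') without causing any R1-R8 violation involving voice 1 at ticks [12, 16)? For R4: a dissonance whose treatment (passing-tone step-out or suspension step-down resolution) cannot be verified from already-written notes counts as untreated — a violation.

{B3, D4, E4, G3}

G3: legal
A3: violates R4
B3: legal
C4: violates R4
D4: legal
E4: legal
F4: violates R4
G4: violates R2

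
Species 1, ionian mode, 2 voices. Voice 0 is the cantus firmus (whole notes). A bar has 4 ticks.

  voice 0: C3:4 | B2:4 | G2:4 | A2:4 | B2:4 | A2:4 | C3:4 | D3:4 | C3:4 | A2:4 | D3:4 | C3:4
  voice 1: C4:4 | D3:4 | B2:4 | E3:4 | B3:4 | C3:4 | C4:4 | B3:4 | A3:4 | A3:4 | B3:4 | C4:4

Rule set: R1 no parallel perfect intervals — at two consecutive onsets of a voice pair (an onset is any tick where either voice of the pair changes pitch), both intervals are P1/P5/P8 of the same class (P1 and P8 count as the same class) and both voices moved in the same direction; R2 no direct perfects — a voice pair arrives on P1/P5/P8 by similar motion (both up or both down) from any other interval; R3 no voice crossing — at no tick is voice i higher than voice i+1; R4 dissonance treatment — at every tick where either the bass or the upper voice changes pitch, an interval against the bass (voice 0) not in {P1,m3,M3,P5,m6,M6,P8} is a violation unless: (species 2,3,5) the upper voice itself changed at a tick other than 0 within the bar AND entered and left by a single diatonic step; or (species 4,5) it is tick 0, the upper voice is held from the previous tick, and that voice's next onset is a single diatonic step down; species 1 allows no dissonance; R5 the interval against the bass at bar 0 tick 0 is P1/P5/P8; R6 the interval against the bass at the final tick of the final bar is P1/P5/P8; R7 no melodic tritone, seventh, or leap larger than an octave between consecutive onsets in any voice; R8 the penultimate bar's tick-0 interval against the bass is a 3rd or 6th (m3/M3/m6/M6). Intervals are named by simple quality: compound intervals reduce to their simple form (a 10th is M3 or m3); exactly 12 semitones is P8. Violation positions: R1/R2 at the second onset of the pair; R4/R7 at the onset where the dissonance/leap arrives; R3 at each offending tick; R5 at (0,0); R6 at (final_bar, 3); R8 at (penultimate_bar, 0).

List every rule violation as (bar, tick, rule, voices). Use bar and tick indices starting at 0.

bar 0: v0=C3 v1=C4 downbeat P8
bar 1: v0=B2 v1=D3 downbeat m3
bar 2: v0=G2 v1=B2 downbeat M3
bar 3: v0=A2 v1=E3 downbeat P5
bar 4: v0=B2 v1=B3 downbeat P8
bar 5: v0=A2 v1=C3 downbeat m3
bar 6: v0=C3 v1=C4 downbeat P8
bar 7: v0=D3 v1=B3 downbeat M6
bar 8: v0=C3 v1=A3 downbeat M6
bar 9: v0=A2 v1=A3 downbeat P8
bar 10: v0=D3 v1=B3 downbeat M6
bar 11: v0=C3 v1=C4 downbeat P8
  -> R7 @ bar 1 tick 0 v(1,): C4->D3 leap 10st
  -> R2 @ bar 3 tick 0 v(0, 1): G2/B2 M3 -> A2/E3 P5 similar
  -> R2 @ bar 4 tick 0 v(0, 1): A2/E3 P5 -> B2/B3 P8 similar
  -> R7 @ bar 5 tick 0 v(1,): B3->C3 leap 11st
  -> R2 @ bar 6 tick 0 v(0, 1): A2/C3 m3 -> C3/C4 P8 similar

(1, 0, R7, (1,))
(3, 0, R2, (0, 1))
(4, 0, R2, (0, 1))
(5, 0, R7, (1,))
(6, 0, R2, (0, 1))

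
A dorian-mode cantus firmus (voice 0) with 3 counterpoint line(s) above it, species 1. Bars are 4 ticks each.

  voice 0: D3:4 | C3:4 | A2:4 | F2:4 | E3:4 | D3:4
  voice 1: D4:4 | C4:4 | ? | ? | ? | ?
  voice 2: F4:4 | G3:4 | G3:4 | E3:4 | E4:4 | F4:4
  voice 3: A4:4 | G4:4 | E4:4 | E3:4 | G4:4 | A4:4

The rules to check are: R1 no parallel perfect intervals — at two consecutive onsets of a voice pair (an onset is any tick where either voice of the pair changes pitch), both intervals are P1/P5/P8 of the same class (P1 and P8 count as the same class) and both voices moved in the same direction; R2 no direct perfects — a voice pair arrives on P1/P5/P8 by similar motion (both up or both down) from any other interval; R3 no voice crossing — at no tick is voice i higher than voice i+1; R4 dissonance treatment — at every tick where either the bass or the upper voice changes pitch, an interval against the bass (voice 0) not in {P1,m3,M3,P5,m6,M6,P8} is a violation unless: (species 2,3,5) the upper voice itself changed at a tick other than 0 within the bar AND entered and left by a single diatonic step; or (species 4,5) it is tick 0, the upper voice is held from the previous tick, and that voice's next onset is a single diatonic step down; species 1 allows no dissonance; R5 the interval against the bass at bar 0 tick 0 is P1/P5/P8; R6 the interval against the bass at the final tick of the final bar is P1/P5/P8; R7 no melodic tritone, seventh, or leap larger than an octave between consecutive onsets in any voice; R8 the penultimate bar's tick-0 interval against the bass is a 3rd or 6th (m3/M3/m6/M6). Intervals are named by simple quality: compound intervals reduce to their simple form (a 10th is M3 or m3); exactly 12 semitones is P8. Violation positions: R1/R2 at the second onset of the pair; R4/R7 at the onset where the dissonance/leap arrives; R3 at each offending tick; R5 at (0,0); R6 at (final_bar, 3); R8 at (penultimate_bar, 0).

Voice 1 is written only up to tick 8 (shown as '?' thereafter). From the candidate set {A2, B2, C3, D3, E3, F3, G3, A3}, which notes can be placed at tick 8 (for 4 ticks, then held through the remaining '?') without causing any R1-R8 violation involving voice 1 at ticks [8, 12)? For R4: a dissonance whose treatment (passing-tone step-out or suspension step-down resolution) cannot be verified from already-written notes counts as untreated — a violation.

{C3, F3}

A2: violates R1,R7
B2: violates R4,R7
C3: legal
D3: violates R4,R7
E3: violates R2
F3: legal
G3: violates R4
A3: violates R1,R3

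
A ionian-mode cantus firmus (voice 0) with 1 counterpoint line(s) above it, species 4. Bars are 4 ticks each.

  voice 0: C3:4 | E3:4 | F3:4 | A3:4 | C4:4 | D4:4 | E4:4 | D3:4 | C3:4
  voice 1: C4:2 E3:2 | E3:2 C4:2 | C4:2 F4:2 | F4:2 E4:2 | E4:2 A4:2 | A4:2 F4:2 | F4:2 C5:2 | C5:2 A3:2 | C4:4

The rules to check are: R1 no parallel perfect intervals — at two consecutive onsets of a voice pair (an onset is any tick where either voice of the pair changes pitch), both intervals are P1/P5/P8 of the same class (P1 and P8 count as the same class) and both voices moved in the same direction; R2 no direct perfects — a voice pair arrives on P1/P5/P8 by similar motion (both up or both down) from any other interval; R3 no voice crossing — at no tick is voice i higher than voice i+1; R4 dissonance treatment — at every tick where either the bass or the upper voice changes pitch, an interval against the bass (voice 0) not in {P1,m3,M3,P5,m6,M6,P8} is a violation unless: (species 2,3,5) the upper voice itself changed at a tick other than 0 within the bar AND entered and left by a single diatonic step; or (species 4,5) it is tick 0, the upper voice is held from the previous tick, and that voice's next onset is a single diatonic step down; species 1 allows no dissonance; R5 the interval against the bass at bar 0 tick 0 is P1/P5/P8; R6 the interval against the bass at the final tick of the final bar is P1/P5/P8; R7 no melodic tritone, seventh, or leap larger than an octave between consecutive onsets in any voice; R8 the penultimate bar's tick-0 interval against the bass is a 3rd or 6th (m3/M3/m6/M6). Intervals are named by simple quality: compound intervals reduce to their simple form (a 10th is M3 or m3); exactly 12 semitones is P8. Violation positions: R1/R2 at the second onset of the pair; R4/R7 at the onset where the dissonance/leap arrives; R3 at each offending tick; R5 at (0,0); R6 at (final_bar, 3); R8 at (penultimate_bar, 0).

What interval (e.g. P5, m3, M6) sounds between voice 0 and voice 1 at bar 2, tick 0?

P5

voice 0=F3 voice 1=C4 -> P5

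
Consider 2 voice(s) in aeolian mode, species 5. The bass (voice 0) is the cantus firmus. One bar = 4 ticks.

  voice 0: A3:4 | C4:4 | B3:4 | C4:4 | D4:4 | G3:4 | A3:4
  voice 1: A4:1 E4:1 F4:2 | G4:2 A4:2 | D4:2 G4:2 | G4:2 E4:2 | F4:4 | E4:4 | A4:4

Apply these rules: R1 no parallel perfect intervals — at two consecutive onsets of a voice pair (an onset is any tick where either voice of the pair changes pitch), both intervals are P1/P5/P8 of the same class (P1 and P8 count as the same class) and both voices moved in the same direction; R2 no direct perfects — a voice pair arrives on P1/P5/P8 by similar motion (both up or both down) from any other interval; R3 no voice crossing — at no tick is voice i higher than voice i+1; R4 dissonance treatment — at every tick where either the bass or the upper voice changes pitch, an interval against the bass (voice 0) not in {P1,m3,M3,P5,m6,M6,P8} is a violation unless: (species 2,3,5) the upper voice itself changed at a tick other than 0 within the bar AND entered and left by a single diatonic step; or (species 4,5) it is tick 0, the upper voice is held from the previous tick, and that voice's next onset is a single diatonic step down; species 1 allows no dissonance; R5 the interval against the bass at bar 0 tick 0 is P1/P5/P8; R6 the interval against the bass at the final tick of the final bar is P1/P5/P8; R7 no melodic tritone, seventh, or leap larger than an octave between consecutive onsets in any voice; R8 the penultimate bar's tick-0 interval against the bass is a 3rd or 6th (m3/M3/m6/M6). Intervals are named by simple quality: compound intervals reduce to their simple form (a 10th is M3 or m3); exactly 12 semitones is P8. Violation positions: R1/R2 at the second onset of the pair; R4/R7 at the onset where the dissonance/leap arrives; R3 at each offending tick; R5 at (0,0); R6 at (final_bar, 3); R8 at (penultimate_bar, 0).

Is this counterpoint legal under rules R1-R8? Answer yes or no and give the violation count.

bar 0: v0=A3 v1=A4 (P8)
bar 1: v0=C4 v1=G4 (P5)
bar 2: v0=B3 v1=D4 (m3)
bar 3: v0=C4 v1=G4 (P5)
bar 4: v0=D4 v1=F4 (m3)
bar 5: v0=G3 v1=E4 (M6)
bar 6: v0=A3 v1=A4 (P8)
  R2 @ bar1.0: A3/F4 m6 -> C4/G4 P5 similar
  R2 @ bar6.0: G3/E4 M6 -> A3/A4 P8 similar

No (2 violations)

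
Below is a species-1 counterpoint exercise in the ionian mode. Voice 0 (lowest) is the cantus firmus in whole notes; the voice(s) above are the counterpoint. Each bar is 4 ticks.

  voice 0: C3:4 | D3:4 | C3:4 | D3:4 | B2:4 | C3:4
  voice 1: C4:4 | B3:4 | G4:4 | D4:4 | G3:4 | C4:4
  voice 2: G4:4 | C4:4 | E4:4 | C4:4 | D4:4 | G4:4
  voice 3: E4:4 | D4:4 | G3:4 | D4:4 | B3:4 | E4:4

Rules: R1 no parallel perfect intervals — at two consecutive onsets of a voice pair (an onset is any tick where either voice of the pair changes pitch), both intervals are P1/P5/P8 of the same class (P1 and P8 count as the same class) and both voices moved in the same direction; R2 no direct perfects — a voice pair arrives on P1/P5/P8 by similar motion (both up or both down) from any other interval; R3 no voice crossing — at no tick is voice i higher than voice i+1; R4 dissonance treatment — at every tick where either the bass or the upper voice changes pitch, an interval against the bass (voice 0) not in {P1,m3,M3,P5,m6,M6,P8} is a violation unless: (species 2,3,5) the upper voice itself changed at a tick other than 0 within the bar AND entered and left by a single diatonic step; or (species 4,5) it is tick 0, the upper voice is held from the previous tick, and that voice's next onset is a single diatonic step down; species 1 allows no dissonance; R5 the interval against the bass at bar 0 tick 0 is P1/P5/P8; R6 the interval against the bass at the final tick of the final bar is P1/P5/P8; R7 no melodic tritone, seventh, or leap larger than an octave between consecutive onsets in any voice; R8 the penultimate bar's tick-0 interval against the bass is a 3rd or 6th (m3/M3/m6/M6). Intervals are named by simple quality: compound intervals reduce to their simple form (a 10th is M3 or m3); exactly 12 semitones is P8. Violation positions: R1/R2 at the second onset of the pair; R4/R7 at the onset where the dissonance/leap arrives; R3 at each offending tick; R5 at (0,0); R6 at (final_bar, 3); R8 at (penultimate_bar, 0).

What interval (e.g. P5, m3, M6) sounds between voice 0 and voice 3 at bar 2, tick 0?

P5

voice 0=C3 voice 3=G3 -> P5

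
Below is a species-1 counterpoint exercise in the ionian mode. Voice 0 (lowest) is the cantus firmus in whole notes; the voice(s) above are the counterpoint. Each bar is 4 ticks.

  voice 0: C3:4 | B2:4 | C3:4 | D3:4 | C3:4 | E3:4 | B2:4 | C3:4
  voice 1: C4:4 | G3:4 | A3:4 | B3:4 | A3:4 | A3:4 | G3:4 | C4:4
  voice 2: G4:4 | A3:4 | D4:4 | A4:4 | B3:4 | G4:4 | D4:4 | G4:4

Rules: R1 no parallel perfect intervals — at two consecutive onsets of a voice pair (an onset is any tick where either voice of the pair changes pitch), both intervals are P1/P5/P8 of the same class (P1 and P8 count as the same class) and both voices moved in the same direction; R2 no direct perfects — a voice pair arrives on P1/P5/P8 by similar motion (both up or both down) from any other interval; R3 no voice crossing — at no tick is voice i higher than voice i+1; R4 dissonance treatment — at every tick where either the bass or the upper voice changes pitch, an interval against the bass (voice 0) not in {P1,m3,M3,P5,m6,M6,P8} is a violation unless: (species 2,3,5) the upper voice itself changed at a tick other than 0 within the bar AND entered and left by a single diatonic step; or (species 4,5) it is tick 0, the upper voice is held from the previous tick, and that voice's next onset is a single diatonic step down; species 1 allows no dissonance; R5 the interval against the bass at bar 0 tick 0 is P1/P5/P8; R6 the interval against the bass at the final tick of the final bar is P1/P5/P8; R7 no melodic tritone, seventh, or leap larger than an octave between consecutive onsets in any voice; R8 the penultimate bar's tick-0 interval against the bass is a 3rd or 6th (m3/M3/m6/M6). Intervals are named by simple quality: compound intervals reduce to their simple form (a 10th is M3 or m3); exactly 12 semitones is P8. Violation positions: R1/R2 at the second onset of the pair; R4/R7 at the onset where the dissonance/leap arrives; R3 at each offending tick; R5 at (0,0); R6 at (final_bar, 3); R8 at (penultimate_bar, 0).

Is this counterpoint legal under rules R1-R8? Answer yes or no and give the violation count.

bar 0: v0=C3 v1=C4 v2=G4 (P5)
bar 1: v0=B2 v1=G3 v2=A3 (m7)
bar 2: v0=C3 v1=A3 v2=D4 (M2)
bar 3: v0=D3 v1=B3 v2=A4 (P5)
bar 4: v0=C3 v1=A3 v2=B3 (M7)
bar 5: v0=E3 v1=A3 v2=G4 (m3)
bar 6: v0=B2 v1=G3 v2=D4 (m3)
bar 7: v0=C3 v1=C4 v2=G4 (P5)
  R4 @ bar1.0: B2/A3 m7 untreated
  R7 @ bar1.0: G4->A3 leap 10st
  R4 @ bar2.0: C3/D4 M2 untreated
  R2 @ bar3.0: C3/D4 M2 -> D3/A4 P5 similar
  R4 @ bar4.0: C3/B3 M7 untreated
  R7 @ bar4.0: A4->B3 leap 10st
  R4 @ bar5.0: E3/A3 P4 untreated
  R2 @ bar6.0: A3/G4 m7 -> G3/D4 P5 similar
  R1 @ bar7.0: G3/D4 P5 -> C4/G4 P5 similar
  R2 @ bar7.0: B2/G3 m6 -> C3/C4 P8 similar
  R2 @ bar7.0: B2/D4 m3 -> C3/G4 P5 similar

No (11 violations)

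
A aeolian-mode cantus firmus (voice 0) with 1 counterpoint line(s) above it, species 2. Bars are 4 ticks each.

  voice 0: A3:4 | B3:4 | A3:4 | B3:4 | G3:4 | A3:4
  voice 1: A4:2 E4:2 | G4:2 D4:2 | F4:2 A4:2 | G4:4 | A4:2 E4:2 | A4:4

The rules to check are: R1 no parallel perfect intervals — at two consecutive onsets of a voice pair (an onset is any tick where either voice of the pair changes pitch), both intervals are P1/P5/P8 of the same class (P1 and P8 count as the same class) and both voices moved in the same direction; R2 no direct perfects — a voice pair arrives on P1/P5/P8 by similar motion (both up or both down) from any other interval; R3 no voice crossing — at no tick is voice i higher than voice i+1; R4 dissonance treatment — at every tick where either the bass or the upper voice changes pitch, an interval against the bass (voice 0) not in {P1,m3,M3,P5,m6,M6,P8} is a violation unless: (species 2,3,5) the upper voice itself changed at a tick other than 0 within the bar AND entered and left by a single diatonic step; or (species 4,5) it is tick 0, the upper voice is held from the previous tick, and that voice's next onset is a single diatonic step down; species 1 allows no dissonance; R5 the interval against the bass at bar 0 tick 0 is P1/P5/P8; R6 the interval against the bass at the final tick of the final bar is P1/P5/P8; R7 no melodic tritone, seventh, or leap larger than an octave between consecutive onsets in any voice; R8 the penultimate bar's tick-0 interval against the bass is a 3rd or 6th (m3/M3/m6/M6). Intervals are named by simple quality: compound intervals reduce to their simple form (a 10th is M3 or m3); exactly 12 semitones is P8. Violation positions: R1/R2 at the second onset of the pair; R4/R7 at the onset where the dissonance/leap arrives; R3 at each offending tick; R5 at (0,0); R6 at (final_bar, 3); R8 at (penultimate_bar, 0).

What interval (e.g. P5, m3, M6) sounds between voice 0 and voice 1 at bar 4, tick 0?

voice 0=G3 voice 1=A4 -> M2

M2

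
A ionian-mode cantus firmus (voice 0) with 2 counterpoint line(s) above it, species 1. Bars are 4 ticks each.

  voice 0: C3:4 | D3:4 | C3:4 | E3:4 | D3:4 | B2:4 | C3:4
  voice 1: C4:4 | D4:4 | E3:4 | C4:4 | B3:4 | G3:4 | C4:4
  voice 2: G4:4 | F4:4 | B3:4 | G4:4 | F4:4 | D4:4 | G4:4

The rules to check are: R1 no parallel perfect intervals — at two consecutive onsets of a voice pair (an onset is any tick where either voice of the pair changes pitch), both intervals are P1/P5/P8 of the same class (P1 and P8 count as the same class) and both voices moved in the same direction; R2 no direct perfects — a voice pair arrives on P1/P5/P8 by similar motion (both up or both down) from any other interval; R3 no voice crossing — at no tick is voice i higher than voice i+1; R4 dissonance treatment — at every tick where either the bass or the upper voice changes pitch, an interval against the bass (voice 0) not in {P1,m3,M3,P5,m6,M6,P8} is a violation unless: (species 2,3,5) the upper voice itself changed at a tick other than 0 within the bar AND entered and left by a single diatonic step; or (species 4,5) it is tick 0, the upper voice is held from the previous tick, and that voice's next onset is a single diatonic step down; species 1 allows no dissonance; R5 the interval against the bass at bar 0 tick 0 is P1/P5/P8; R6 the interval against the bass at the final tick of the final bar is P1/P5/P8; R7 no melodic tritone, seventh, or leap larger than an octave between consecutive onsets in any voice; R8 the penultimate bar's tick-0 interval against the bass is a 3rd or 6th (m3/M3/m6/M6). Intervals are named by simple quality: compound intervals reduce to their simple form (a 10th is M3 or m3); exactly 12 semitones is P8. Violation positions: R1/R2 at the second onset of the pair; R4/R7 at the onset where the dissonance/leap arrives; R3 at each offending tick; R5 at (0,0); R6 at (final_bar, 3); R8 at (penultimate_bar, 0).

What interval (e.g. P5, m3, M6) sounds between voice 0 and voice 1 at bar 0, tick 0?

P8

voice 0=C3 voice 1=C4 -> P8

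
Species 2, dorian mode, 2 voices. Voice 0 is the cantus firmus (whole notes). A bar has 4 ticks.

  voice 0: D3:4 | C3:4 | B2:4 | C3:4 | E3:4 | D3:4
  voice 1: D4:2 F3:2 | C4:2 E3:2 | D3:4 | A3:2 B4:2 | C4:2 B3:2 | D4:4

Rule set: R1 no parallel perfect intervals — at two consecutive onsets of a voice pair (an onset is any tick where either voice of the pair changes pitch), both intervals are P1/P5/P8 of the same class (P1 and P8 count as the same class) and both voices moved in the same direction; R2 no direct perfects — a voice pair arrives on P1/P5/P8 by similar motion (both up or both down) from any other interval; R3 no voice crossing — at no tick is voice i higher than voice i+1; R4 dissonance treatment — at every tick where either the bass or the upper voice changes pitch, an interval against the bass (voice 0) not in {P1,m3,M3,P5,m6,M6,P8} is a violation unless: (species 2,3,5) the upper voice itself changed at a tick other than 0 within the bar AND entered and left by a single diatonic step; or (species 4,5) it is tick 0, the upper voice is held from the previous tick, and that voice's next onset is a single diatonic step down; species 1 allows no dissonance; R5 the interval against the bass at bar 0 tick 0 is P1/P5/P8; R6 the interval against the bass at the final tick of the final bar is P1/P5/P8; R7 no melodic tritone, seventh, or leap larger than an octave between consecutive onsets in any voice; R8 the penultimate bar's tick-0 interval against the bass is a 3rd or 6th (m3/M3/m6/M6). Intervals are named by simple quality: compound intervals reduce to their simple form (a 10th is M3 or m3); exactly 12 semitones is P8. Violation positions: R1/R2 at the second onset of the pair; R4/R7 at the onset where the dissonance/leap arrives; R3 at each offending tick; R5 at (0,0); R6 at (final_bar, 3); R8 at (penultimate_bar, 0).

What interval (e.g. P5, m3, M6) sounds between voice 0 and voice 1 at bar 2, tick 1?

voice 0=B2 voice 1=D3 -> m3

m3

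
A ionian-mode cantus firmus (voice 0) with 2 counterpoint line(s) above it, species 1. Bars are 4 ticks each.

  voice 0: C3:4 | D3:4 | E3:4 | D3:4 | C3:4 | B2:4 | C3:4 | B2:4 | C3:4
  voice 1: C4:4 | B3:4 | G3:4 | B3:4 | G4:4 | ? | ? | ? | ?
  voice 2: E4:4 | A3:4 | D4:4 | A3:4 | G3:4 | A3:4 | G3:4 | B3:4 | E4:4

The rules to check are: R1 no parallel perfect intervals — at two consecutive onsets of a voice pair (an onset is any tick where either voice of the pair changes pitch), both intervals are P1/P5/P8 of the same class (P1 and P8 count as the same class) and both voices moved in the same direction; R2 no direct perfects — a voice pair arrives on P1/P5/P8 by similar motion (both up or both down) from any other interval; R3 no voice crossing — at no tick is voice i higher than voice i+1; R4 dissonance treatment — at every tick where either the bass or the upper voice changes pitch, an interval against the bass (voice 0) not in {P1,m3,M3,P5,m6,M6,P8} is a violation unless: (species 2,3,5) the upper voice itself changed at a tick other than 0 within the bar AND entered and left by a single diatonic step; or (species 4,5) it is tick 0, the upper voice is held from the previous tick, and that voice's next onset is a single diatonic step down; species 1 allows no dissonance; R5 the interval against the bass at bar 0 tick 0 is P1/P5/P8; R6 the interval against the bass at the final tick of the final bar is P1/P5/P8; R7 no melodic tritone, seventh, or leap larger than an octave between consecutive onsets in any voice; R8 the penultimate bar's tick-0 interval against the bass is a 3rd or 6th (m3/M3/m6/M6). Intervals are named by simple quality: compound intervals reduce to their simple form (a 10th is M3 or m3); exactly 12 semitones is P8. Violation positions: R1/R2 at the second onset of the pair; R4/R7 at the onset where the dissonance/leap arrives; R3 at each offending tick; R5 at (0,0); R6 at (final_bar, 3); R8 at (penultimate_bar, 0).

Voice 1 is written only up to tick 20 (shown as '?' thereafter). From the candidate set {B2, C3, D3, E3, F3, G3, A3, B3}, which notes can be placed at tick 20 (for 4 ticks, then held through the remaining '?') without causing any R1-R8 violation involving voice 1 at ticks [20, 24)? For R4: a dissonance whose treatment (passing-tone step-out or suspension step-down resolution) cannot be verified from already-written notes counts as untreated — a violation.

{G3}

B2: violates R2,R7
C3: violates R4,R7
D3: violates R7
E3: violates R4,R7
F3: violates R4,R7
G3: legal
A3: violates R4,R7
B3: violates R2,R3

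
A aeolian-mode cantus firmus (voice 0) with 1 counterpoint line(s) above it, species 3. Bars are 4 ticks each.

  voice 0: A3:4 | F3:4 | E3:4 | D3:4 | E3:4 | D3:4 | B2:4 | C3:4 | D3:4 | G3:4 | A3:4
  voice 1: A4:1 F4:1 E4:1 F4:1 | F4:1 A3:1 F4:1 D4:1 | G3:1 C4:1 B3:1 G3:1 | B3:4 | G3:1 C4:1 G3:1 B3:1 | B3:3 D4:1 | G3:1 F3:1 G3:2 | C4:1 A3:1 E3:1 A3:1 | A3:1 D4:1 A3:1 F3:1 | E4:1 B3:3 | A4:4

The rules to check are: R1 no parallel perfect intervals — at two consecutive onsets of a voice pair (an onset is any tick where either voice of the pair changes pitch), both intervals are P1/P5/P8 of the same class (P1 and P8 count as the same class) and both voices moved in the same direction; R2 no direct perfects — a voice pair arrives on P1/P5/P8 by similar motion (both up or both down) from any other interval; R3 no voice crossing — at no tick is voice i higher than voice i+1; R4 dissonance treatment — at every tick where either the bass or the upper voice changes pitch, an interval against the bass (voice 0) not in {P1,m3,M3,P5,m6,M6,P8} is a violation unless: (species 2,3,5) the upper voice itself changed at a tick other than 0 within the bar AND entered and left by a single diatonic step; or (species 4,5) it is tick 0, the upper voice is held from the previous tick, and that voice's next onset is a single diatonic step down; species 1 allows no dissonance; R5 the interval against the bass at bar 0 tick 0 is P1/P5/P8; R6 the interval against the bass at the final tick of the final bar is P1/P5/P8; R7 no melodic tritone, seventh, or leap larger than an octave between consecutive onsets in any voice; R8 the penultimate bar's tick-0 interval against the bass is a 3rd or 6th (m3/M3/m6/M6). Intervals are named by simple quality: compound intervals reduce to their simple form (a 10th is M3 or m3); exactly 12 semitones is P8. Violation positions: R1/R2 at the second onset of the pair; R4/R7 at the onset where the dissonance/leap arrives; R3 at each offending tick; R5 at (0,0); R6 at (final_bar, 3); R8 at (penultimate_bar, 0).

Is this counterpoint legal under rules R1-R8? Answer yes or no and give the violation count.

bar 0: v0=A3 v1=A4 (P8)
bar 1: v0=F3 v1=F4 (P8)
bar 2: v0=E3 v1=G3 (m3)
bar 3: v0=D3 v1=B3 (M6)
bar 4: v0=E3 v1=G3 (m3)
bar 5: v0=D3 v1=B3 (M6)
bar 6: v0=B2 v1=G3 (m6)
bar 7: v0=C3 v1=C4 (P8)
bar 8: v0=D3 v1=A3 (P5)
bar 9: v0=G3 v1=E4 (M6)
bar 10: v0=A3 v1=A4 (P8)
  R2 @ bar7.0: B2/G3 m6 -> C3/C4 P8 similar
  R7 @ bar9.0: F3->E4 leap 11st
  R2 @ bar10.0: G3/B3 M3 -> A3/A4 P8 similar
  R7 @ bar10.0: B3->A4 leap 10st

No (4 violations)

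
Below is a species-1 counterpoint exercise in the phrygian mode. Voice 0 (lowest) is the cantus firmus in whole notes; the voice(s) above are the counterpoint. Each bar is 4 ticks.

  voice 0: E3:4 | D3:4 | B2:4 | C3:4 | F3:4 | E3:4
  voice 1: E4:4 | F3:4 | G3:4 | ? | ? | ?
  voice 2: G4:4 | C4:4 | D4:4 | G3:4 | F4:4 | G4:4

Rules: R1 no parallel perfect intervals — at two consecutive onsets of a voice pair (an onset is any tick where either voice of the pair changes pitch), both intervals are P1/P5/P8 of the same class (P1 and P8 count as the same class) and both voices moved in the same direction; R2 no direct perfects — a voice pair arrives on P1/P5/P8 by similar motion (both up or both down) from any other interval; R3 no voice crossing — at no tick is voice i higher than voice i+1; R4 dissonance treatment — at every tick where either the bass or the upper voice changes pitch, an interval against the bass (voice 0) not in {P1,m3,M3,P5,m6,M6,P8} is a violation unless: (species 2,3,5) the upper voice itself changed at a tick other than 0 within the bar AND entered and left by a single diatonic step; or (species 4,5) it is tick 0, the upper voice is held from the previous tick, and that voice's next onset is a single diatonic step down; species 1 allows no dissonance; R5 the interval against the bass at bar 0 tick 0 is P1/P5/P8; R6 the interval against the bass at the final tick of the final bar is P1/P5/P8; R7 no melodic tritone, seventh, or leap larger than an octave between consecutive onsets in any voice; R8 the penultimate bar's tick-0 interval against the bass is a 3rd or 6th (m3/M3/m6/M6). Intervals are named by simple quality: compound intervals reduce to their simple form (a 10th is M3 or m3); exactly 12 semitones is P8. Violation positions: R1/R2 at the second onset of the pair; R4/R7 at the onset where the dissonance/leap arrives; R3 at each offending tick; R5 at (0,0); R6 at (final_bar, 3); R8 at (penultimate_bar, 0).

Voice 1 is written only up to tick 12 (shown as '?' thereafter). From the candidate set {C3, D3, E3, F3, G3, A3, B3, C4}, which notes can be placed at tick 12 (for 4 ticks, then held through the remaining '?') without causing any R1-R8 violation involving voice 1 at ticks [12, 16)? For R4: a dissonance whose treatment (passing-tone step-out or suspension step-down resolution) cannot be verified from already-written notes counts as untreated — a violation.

{E3, G3}

C3: violates R1
D3: violates R4
E3: legal
F3: violates R4
G3: legal
A3: violates R3
B3: violates R3,R4
C4: violates R2,R3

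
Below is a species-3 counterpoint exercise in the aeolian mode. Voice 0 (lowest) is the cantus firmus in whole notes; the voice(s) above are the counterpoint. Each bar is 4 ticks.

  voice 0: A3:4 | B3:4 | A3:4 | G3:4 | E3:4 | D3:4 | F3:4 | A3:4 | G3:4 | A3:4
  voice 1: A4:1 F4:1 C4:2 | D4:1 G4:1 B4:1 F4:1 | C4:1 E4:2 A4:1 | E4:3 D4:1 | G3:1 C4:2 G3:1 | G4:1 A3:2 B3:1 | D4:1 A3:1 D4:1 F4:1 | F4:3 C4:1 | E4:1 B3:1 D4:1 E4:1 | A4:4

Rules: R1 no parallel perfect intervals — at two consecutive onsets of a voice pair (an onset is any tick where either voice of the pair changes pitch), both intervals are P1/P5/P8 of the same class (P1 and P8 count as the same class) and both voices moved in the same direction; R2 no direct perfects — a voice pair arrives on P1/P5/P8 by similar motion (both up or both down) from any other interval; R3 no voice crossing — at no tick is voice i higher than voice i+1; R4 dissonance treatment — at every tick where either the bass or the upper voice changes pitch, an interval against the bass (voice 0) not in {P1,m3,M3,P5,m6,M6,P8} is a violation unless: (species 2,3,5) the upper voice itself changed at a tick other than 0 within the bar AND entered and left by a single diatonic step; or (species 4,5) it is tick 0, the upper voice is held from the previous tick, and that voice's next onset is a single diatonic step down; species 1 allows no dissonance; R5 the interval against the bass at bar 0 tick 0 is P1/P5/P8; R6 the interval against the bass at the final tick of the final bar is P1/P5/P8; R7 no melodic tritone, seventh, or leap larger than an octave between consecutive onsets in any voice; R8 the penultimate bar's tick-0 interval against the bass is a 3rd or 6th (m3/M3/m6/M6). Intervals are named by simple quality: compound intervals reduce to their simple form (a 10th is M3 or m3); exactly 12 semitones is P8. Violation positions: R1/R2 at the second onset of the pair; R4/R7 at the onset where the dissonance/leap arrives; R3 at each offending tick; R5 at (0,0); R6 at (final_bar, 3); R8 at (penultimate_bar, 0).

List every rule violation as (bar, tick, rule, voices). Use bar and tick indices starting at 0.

bar 0: v0=A3 v1=A4 downbeat P8
bar 1: v0=B3 v1=D4 downbeat m3
bar 2: v0=A3 v1=C4 downbeat m3
bar 3: v0=G3 v1=E4 downbeat M6
bar 4: v0=E3 v1=G3 downbeat m3
bar 5: v0=D3 v1=G4 downbeat P4
bar 6: v0=F3 v1=D4 downbeat M6
bar 7: v0=A3 v1=F4 downbeat m6
bar 8: v0=G3 v1=E4 downbeat M6
bar 9: v0=A3 v1=A4 downbeat P8
  -> R4 @ bar 1 tick 3 v(0, 1): B3/F4 TT untreated
  -> R7 @ bar 1 tick 3 v(1,): B4->F4 leap 6st
  -> R4 @ bar 5 tick 0 v(0, 1): D3/G4 P4 untreated
  -> R7 @ bar 5 tick 1 v(1,): G4->A3 leap 10st
  -> R2 @ bar 9 tick 0 v(0, 1): G3/E4 M6 -> A3/A4 P8 similar

(1, 3, R4, (0, 1))
(1, 3, R7, (1,))
(5, 0, R4, (0, 1))
(5, 1, R7, (1,))
(9, 0, R2, (0, 1))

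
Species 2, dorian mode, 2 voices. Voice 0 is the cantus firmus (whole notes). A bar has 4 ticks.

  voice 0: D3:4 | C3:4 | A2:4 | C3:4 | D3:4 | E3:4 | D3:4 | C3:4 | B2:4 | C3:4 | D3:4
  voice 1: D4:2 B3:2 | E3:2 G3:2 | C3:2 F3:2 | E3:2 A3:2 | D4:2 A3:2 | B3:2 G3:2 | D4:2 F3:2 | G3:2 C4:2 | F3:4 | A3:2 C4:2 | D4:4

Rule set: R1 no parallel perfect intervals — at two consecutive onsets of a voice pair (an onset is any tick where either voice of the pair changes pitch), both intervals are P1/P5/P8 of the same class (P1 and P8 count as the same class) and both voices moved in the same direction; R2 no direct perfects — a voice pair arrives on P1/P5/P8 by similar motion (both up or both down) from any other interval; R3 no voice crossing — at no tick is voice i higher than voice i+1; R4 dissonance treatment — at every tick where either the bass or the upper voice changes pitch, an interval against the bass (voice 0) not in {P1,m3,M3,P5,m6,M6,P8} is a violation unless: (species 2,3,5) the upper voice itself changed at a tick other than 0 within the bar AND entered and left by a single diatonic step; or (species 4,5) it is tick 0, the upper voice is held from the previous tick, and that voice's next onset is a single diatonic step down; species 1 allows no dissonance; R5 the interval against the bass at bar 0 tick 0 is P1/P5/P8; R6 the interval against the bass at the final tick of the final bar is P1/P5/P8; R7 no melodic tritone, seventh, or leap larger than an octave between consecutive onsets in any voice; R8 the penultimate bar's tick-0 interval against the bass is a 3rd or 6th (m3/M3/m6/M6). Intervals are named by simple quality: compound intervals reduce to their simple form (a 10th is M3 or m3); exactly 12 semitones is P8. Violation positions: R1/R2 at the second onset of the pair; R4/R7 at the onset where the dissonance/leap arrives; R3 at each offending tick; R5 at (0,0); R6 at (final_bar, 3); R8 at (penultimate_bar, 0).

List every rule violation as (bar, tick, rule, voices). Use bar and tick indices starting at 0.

(4, 0, R2, (0, 1))
(5, 0, R1, (0, 1))
(8, 0, R4, (0, 1))
(10, 0, R1, (0, 1))

bar 0: v0=D3 v1=D4 downbeat P8
bar 1: v0=C3 v1=E3 downbeat M3
bar 2: v0=A2 v1=C3 downbeat m3
bar 3: v0=C3 v1=E3 downbeat M3
bar 4: v0=D3 v1=D4 downbeat P8
bar 5: v0=E3 v1=B3 downbeat P5
bar 6: v0=D3 v1=D4 downbeat P8
bar 7: v0=C3 v1=G3 downbeat P5
bar 8: v0=B2 v1=F3 downbeat TT
bar 9: v0=C3 v1=A3 downbeat M6
bar 10: v0=D3 v1=D4 downbeat P8
  -> R2 @ bar 4 tick 0 v(0, 1): C3/A3 M6 -> D3/D4 P8 similar
  -> R1 @ bar 5 tick 0 v(0, 1): D3/A3 P5 -> E3/B3 P5 similar
  -> R4 @ bar 8 tick 0 v(0, 1): B2/F3 TT untreated
  -> R1 @ bar 10 tick 0 v(0, 1): C3/C4 P8 -> D3/D4 P8 similar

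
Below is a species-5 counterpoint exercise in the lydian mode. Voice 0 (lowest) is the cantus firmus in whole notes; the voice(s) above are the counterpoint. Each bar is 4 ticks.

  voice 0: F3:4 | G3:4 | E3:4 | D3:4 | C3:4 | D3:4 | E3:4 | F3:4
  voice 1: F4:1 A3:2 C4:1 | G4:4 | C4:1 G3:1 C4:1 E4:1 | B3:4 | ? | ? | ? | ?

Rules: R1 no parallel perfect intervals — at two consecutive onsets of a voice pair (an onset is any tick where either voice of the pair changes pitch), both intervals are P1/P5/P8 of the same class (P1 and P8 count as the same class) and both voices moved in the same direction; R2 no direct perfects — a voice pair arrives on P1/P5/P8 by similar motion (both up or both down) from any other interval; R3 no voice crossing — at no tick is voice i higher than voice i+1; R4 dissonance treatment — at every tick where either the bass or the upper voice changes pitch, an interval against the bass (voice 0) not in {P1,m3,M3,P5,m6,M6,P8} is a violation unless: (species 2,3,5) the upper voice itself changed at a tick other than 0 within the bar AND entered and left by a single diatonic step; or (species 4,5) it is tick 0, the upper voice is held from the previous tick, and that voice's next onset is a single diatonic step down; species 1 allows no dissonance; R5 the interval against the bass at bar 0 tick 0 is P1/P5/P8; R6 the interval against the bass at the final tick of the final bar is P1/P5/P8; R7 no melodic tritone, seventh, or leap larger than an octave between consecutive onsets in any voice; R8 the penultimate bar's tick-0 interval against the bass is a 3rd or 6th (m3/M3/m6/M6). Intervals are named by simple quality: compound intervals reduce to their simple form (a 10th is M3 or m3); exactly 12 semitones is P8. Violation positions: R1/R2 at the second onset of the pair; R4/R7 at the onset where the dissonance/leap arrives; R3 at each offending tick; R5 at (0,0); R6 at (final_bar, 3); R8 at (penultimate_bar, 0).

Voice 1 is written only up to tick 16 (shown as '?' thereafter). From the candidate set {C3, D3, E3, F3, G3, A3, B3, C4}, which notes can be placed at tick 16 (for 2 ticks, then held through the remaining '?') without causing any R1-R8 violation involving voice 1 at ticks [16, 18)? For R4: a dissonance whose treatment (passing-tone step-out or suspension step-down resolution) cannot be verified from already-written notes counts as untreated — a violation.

C3: violates R2,R7
D3: violates R4
E3: legal
F3: violates R4,R7
G3: violates R2
A3: legal
B3: violates R4
C4: legal

{A3, C4, E3}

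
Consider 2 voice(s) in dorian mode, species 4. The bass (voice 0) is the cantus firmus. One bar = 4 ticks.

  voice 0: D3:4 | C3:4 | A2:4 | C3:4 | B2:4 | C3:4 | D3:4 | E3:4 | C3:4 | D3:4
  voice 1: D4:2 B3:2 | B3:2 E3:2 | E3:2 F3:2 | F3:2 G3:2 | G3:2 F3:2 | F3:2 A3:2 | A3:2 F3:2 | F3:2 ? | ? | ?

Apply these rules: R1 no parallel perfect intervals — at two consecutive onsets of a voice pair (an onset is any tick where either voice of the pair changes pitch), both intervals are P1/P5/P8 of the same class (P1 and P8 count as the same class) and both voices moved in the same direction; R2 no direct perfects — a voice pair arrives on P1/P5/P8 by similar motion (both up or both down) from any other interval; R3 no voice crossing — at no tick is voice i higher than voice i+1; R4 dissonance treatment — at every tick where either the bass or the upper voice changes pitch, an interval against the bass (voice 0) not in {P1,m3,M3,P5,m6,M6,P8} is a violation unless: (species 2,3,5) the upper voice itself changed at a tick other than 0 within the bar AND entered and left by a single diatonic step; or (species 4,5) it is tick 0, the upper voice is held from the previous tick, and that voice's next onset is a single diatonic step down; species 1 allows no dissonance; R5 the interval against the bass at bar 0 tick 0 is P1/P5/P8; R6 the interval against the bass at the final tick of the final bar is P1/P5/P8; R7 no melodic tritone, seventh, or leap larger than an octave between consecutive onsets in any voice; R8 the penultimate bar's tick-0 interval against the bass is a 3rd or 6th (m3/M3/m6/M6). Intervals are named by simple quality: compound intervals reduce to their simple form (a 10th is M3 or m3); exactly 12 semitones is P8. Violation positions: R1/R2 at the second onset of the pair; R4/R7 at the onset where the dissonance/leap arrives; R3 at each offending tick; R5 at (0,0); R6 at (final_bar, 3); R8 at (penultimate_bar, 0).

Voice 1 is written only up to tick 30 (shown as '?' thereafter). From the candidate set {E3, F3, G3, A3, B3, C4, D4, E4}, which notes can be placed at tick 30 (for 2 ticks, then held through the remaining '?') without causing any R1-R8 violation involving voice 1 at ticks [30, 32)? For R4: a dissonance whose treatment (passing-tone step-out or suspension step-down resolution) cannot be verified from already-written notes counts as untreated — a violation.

E3: legal
F3: legal
G3: legal
A3: violates R4
B3: violates R7
C4: legal
D4: violates R4
E4: violates R7

{C4, E3, F3, G3}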